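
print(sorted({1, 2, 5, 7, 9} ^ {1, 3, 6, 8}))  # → [2, 3, 5, 6, 7, 8, 9]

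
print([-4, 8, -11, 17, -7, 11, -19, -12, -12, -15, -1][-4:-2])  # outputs [-12, -12]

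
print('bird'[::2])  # br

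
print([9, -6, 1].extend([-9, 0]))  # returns None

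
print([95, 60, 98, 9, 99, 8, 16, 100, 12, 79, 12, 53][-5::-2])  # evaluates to [100, 8, 9, 60]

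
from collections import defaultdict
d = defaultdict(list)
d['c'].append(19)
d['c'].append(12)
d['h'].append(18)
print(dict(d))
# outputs {'c': [19, 12], 'h': [18]}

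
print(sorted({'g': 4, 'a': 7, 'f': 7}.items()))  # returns [('a', 7), ('f', 7), ('g', 4)]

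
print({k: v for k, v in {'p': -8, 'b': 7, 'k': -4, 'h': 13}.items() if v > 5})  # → {'b': 7, 'h': 13}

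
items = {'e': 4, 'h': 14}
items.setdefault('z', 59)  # 59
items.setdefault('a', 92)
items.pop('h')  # 14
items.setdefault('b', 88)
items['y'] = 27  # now {'e': 4, 'z': 59, 'a': 92, 'b': 88, 'y': 27}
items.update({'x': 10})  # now {'e': 4, 'z': 59, 'a': 92, 'b': 88, 'y': 27, 'x': 10}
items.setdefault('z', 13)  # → 59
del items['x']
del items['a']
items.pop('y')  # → 27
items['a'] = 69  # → {'e': 4, 'z': 59, 'b': 88, 'a': 69}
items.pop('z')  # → 59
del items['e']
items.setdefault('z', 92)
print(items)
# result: {'b': 88, 'a': 69, 'z': 92}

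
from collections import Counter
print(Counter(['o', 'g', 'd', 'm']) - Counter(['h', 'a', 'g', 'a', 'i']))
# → Counter({'o': 1, 'd': 1, 'm': 1})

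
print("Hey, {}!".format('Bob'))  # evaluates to Hey, Bob!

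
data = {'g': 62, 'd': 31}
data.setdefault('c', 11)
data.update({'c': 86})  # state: {'g': 62, 'd': 31, 'c': 86}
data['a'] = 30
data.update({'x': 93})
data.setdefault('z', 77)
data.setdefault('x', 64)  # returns 93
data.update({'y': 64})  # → {'g': 62, 'd': 31, 'c': 86, 'a': 30, 'x': 93, 'z': 77, 'y': 64}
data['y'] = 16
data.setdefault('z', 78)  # 77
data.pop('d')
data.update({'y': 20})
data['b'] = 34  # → {'g': 62, 'c': 86, 'a': 30, 'x': 93, 'z': 77, 'y': 20, 'b': 34}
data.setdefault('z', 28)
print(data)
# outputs {'g': 62, 'c': 86, 'a': 30, 'x': 93, 'z': 77, 'y': 20, 'b': 34}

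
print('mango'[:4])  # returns mang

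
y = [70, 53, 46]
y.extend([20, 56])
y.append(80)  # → [70, 53, 46, 20, 56, 80]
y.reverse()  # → [80, 56, 20, 46, 53, 70]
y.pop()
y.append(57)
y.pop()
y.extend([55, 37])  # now [80, 56, 20, 46, 53, 55, 37]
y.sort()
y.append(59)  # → [20, 37, 46, 53, 55, 56, 80, 59]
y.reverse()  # [59, 80, 56, 55, 53, 46, 37, 20]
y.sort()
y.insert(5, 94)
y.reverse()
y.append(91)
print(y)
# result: [80, 59, 56, 94, 55, 53, 46, 37, 20, 91]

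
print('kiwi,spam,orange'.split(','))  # ['kiwi', 'spam', 'orange']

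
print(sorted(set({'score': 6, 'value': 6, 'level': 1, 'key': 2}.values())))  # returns [1, 2, 6]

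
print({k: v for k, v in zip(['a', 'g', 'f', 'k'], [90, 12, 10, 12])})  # {'a': 90, 'g': 12, 'f': 10, 'k': 12}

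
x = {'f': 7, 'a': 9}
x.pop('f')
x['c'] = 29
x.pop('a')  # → 9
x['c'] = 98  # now {'c': 98}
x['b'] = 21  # {'c': 98, 'b': 21}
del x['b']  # {'c': 98}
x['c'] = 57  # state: {'c': 57}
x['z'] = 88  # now {'c': 57, 'z': 88}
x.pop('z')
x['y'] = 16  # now {'c': 57, 'y': 16}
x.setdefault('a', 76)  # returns 76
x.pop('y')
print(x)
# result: {'c': 57, 'a': 76}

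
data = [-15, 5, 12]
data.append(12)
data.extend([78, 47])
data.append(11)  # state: [-15, 5, 12, 12, 78, 47, 11]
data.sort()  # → [-15, 5, 11, 12, 12, 47, 78]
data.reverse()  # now [78, 47, 12, 12, 11, 5, -15]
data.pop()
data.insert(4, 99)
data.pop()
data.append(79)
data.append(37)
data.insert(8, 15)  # [78, 47, 12, 12, 99, 11, 79, 37, 15]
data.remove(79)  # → [78, 47, 12, 12, 99, 11, 37, 15]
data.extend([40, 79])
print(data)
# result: [78, 47, 12, 12, 99, 11, 37, 15, 40, 79]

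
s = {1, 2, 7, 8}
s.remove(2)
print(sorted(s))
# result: [1, 7, 8]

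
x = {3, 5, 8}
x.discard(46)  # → {3, 5, 8}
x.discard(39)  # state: {3, 5, 8}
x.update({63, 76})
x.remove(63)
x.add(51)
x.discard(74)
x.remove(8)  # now {3, 5, 51, 76}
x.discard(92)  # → {3, 5, 51, 76}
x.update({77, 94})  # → {3, 5, 51, 76, 77, 94}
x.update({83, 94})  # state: {3, 5, 51, 76, 77, 83, 94}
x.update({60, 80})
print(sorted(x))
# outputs [3, 5, 51, 60, 76, 77, 80, 83, 94]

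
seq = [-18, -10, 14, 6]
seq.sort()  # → [-18, -10, 6, 14]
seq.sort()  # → [-18, -10, 6, 14]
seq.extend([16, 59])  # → [-18, -10, 6, 14, 16, 59]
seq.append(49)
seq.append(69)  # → [-18, -10, 6, 14, 16, 59, 49, 69]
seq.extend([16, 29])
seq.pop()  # 29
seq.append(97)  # [-18, -10, 6, 14, 16, 59, 49, 69, 16, 97]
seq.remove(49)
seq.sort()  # [-18, -10, 6, 14, 16, 16, 59, 69, 97]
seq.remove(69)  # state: [-18, -10, 6, 14, 16, 16, 59, 97]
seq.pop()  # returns 97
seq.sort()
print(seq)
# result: [-18, -10, 6, 14, 16, 16, 59]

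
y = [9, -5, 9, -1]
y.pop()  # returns -1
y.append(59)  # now [9, -5, 9, 59]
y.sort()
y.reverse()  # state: [59, 9, 9, -5]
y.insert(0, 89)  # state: [89, 59, 9, 9, -5]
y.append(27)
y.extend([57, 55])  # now [89, 59, 9, 9, -5, 27, 57, 55]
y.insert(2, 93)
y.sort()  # [-5, 9, 9, 27, 55, 57, 59, 89, 93]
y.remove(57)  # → [-5, 9, 9, 27, 55, 59, 89, 93]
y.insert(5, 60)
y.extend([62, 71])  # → [-5, 9, 9, 27, 55, 60, 59, 89, 93, 62, 71]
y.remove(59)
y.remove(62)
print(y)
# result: [-5, 9, 9, 27, 55, 60, 89, 93, 71]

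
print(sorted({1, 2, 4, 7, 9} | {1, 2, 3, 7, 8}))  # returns [1, 2, 3, 4, 7, 8, 9]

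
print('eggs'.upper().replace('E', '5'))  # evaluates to 5GGS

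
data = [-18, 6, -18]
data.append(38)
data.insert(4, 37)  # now [-18, 6, -18, 38, 37]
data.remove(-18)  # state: [6, -18, 38, 37]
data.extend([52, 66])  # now [6, -18, 38, 37, 52, 66]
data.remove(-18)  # [6, 38, 37, 52, 66]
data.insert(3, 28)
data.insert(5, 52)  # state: [6, 38, 37, 28, 52, 52, 66]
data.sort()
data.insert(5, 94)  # [6, 28, 37, 38, 52, 94, 52, 66]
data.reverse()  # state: [66, 52, 94, 52, 38, 37, 28, 6]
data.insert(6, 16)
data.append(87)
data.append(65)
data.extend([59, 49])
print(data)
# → [66, 52, 94, 52, 38, 37, 16, 28, 6, 87, 65, 59, 49]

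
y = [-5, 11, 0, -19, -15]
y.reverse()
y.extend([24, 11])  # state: [-15, -19, 0, 11, -5, 24, 11]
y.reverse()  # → [11, 24, -5, 11, 0, -19, -15]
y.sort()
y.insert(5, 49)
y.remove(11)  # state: [-19, -15, -5, 0, 49, 11, 24]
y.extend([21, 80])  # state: [-19, -15, -5, 0, 49, 11, 24, 21, 80]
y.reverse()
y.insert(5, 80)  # [80, 21, 24, 11, 49, 80, 0, -5, -15, -19]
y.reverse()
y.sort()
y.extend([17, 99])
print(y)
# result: [-19, -15, -5, 0, 11, 21, 24, 49, 80, 80, 17, 99]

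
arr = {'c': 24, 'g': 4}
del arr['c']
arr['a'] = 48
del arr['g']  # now {'a': 48}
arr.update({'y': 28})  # {'a': 48, 'y': 28}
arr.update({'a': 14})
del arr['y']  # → {'a': 14}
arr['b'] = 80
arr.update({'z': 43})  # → {'a': 14, 'b': 80, 'z': 43}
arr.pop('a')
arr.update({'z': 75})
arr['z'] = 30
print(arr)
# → {'b': 80, 'z': 30}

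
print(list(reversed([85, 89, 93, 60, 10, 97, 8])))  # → [8, 97, 10, 60, 93, 89, 85]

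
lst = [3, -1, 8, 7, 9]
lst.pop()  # 9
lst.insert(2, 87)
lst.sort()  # [-1, 3, 7, 8, 87]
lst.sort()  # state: [-1, 3, 7, 8, 87]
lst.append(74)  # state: [-1, 3, 7, 8, 87, 74]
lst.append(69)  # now [-1, 3, 7, 8, 87, 74, 69]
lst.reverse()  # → [69, 74, 87, 8, 7, 3, -1]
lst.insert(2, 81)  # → [69, 74, 81, 87, 8, 7, 3, -1]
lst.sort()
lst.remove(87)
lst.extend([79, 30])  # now [-1, 3, 7, 8, 69, 74, 81, 79, 30]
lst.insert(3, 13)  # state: [-1, 3, 7, 13, 8, 69, 74, 81, 79, 30]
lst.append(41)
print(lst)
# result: [-1, 3, 7, 13, 8, 69, 74, 81, 79, 30, 41]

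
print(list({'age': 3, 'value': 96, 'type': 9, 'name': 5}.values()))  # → [3, 96, 9, 5]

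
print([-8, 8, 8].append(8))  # None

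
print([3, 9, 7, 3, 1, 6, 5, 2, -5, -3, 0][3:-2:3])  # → [3, 5]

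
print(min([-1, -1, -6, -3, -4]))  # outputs -6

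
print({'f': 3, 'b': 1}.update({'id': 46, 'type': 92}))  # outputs None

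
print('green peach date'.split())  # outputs ['green', 'peach', 'date']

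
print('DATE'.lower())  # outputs date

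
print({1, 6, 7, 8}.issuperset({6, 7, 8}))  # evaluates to True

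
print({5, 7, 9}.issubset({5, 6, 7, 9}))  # True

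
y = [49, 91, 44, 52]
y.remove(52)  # [49, 91, 44]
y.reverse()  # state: [44, 91, 49]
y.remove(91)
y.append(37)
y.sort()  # [37, 44, 49]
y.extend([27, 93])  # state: [37, 44, 49, 27, 93]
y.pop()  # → 93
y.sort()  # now [27, 37, 44, 49]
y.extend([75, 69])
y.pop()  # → 69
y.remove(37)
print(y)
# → [27, 44, 49, 75]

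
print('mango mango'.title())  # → Mango Mango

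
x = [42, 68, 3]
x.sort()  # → [3, 42, 68]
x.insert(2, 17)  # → [3, 42, 17, 68]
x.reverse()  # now [68, 17, 42, 3]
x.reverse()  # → [3, 42, 17, 68]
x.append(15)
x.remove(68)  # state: [3, 42, 17, 15]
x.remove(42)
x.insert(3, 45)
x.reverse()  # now [45, 15, 17, 3]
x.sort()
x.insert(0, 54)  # [54, 3, 15, 17, 45]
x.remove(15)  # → [54, 3, 17, 45]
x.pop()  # 45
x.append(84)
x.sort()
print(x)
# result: [3, 17, 54, 84]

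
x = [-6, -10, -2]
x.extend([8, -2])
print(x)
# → [-6, -10, -2, 8, -2]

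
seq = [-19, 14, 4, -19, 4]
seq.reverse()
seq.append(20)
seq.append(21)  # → [4, -19, 4, 14, -19, 20, 21]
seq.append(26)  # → [4, -19, 4, 14, -19, 20, 21, 26]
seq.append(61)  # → [4, -19, 4, 14, -19, 20, 21, 26, 61]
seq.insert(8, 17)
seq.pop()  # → 61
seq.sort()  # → [-19, -19, 4, 4, 14, 17, 20, 21, 26]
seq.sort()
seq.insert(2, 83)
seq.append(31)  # [-19, -19, 83, 4, 4, 14, 17, 20, 21, 26, 31]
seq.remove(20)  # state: [-19, -19, 83, 4, 4, 14, 17, 21, 26, 31]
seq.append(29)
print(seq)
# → [-19, -19, 83, 4, 4, 14, 17, 21, 26, 31, 29]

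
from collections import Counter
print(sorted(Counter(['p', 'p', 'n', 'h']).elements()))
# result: ['h', 'n', 'p', 'p']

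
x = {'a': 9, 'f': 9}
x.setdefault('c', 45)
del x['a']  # {'f': 9, 'c': 45}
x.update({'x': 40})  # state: {'f': 9, 'c': 45, 'x': 40}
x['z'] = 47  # {'f': 9, 'c': 45, 'x': 40, 'z': 47}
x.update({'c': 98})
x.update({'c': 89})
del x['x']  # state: {'f': 9, 'c': 89, 'z': 47}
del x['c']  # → {'f': 9, 'z': 47}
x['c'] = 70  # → {'f': 9, 'z': 47, 'c': 70}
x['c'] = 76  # {'f': 9, 'z': 47, 'c': 76}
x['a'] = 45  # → {'f': 9, 'z': 47, 'c': 76, 'a': 45}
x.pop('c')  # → 76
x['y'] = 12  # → {'f': 9, 'z': 47, 'a': 45, 'y': 12}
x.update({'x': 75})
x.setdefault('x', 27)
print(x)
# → {'f': 9, 'z': 47, 'a': 45, 'y': 12, 'x': 75}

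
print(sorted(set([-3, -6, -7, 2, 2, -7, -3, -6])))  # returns [-7, -6, -3, 2]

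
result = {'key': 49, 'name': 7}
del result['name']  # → {'key': 49}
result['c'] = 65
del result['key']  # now {'c': 65}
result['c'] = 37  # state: {'c': 37}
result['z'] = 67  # {'c': 37, 'z': 67}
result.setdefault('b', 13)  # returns 13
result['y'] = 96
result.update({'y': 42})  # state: {'c': 37, 'z': 67, 'b': 13, 'y': 42}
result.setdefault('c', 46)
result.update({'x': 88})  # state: {'c': 37, 'z': 67, 'b': 13, 'y': 42, 'x': 88}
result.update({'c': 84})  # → {'c': 84, 'z': 67, 'b': 13, 'y': 42, 'x': 88}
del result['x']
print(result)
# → {'c': 84, 'z': 67, 'b': 13, 'y': 42}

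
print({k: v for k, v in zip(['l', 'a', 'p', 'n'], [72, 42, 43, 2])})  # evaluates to {'l': 72, 'a': 42, 'p': 43, 'n': 2}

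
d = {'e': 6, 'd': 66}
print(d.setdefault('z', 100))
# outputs 100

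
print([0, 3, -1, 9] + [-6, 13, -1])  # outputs [0, 3, -1, 9, -6, 13, -1]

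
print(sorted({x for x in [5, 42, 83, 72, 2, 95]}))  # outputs [2, 5, 42, 72, 83, 95]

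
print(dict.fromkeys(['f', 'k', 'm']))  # {'f': None, 'k': None, 'm': None}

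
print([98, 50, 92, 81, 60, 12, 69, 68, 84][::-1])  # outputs [84, 68, 69, 12, 60, 81, 92, 50, 98]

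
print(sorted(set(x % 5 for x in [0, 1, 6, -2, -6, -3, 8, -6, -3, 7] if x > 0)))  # [1, 2, 3]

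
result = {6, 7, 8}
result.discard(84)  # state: {6, 7, 8}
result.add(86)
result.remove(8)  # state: {6, 7, 86}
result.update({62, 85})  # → {6, 7, 62, 85, 86}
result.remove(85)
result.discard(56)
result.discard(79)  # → {6, 7, 62, 86}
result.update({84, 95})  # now {6, 7, 62, 84, 86, 95}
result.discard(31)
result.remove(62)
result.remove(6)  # {7, 84, 86, 95}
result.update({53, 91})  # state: {7, 53, 84, 86, 91, 95}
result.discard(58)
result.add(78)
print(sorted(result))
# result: [7, 53, 78, 84, 86, 91, 95]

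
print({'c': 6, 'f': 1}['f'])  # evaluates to 1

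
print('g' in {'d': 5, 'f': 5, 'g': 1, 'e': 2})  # True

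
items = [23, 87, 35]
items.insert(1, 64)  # [23, 64, 87, 35]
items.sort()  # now [23, 35, 64, 87]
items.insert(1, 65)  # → [23, 65, 35, 64, 87]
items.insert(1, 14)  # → [23, 14, 65, 35, 64, 87]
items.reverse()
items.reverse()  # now [23, 14, 65, 35, 64, 87]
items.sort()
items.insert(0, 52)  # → [52, 14, 23, 35, 64, 65, 87]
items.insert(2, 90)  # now [52, 14, 90, 23, 35, 64, 65, 87]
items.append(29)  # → [52, 14, 90, 23, 35, 64, 65, 87, 29]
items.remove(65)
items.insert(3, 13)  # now [52, 14, 90, 13, 23, 35, 64, 87, 29]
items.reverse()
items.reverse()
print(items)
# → [52, 14, 90, 13, 23, 35, 64, 87, 29]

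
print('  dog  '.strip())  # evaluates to dog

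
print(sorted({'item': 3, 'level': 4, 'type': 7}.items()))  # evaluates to [('item', 3), ('level', 4), ('type', 7)]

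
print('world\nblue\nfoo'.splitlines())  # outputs ['world', 'blue', 'foo']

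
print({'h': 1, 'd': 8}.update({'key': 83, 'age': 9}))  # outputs None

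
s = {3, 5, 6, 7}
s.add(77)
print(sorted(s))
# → [3, 5, 6, 7, 77]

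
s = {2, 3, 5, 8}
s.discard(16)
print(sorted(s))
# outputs [2, 3, 5, 8]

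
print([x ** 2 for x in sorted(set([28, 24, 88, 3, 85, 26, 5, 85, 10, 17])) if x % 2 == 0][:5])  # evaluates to [100, 576, 676, 784, 7744]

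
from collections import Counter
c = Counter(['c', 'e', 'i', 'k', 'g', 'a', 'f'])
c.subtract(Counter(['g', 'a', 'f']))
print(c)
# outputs Counter({'c': 1, 'e': 1, 'i': 1, 'k': 1, 'g': 0, 'a': 0, 'f': 0})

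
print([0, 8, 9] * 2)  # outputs [0, 8, 9, 0, 8, 9]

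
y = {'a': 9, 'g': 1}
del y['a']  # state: {'g': 1}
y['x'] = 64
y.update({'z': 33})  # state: {'g': 1, 'x': 64, 'z': 33}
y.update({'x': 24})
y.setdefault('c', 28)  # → 28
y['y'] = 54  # {'g': 1, 'x': 24, 'z': 33, 'c': 28, 'y': 54}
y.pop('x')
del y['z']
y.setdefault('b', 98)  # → 98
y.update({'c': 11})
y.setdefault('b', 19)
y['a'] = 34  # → {'g': 1, 'c': 11, 'y': 54, 'b': 98, 'a': 34}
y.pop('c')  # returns 11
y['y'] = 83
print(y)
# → {'g': 1, 'y': 83, 'b': 98, 'a': 34}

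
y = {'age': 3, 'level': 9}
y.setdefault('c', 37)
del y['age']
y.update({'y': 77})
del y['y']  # {'level': 9, 'c': 37}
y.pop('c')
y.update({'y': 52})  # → {'level': 9, 'y': 52}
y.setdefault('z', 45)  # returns 45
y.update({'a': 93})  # {'level': 9, 'y': 52, 'z': 45, 'a': 93}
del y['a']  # {'level': 9, 'y': 52, 'z': 45}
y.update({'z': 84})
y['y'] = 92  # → {'level': 9, 'y': 92, 'z': 84}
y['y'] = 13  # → {'level': 9, 'y': 13, 'z': 84}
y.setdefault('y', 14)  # 13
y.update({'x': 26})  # {'level': 9, 'y': 13, 'z': 84, 'x': 26}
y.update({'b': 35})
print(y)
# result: {'level': 9, 'y': 13, 'z': 84, 'x': 26, 'b': 35}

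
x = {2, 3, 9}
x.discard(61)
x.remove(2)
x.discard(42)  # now {3, 9}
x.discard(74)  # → {3, 9}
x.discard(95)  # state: {3, 9}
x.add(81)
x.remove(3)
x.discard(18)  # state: {9, 81}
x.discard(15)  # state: {9, 81}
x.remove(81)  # {9}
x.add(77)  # {9, 77}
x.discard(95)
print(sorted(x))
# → [9, 77]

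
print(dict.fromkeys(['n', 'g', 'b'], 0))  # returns {'n': 0, 'g': 0, 'b': 0}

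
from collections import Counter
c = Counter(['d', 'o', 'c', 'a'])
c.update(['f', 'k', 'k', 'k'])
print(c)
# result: Counter({'k': 3, 'd': 1, 'o': 1, 'c': 1, 'a': 1, 'f': 1})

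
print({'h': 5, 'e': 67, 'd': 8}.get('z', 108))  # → 108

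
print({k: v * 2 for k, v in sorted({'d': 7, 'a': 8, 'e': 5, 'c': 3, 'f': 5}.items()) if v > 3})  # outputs {'a': 16, 'd': 14, 'e': 10, 'f': 10}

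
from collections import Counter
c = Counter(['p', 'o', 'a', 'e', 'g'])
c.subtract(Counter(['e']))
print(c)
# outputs Counter({'p': 1, 'o': 1, 'a': 1, 'g': 1, 'e': 0})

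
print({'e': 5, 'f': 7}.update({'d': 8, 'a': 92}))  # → None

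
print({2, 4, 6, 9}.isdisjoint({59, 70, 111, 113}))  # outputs True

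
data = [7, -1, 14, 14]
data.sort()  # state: [-1, 7, 14, 14]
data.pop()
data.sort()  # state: [-1, 7, 14]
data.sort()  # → [-1, 7, 14]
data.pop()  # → 14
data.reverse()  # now [7, -1]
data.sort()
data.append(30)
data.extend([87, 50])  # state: [-1, 7, 30, 87, 50]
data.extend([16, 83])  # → [-1, 7, 30, 87, 50, 16, 83]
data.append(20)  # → [-1, 7, 30, 87, 50, 16, 83, 20]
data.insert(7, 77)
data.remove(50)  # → [-1, 7, 30, 87, 16, 83, 77, 20]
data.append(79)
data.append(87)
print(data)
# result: [-1, 7, 30, 87, 16, 83, 77, 20, 79, 87]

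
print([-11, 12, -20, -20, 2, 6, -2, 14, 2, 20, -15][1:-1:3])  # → [12, 2, 14]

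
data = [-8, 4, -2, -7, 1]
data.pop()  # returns 1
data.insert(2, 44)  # [-8, 4, 44, -2, -7]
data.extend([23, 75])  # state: [-8, 4, 44, -2, -7, 23, 75]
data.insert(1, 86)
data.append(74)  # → [-8, 86, 4, 44, -2, -7, 23, 75, 74]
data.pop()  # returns 74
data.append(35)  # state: [-8, 86, 4, 44, -2, -7, 23, 75, 35]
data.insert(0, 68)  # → [68, -8, 86, 4, 44, -2, -7, 23, 75, 35]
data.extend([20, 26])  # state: [68, -8, 86, 4, 44, -2, -7, 23, 75, 35, 20, 26]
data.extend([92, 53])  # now [68, -8, 86, 4, 44, -2, -7, 23, 75, 35, 20, 26, 92, 53]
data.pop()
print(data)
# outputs [68, -8, 86, 4, 44, -2, -7, 23, 75, 35, 20, 26, 92]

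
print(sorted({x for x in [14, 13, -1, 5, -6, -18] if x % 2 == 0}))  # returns [-18, -6, 14]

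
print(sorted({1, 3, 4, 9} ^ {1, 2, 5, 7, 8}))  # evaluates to [2, 3, 4, 5, 7, 8, 9]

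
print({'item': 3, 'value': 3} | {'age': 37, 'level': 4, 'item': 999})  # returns {'item': 999, 'value': 3, 'age': 37, 'level': 4}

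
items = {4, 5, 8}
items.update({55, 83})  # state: {4, 5, 8, 55, 83}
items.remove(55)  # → {4, 5, 8, 83}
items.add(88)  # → {4, 5, 8, 83, 88}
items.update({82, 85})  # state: {4, 5, 8, 82, 83, 85, 88}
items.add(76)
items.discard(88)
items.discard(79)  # {4, 5, 8, 76, 82, 83, 85}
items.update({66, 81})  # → {4, 5, 8, 66, 76, 81, 82, 83, 85}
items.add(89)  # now {4, 5, 8, 66, 76, 81, 82, 83, 85, 89}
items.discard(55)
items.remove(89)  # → {4, 5, 8, 66, 76, 81, 82, 83, 85}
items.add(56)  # {4, 5, 8, 56, 66, 76, 81, 82, 83, 85}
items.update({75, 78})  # {4, 5, 8, 56, 66, 75, 76, 78, 81, 82, 83, 85}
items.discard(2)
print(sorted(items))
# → [4, 5, 8, 56, 66, 75, 76, 78, 81, 82, 83, 85]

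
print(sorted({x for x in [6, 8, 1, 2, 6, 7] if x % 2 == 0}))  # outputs [2, 6, 8]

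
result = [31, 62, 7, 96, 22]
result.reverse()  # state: [22, 96, 7, 62, 31]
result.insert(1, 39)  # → [22, 39, 96, 7, 62, 31]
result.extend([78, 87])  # [22, 39, 96, 7, 62, 31, 78, 87]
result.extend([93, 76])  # [22, 39, 96, 7, 62, 31, 78, 87, 93, 76]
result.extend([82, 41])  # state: [22, 39, 96, 7, 62, 31, 78, 87, 93, 76, 82, 41]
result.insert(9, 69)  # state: [22, 39, 96, 7, 62, 31, 78, 87, 93, 69, 76, 82, 41]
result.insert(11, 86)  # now [22, 39, 96, 7, 62, 31, 78, 87, 93, 69, 76, 86, 82, 41]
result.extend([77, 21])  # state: [22, 39, 96, 7, 62, 31, 78, 87, 93, 69, 76, 86, 82, 41, 77, 21]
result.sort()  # [7, 21, 22, 31, 39, 41, 62, 69, 76, 77, 78, 82, 86, 87, 93, 96]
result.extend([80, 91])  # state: [7, 21, 22, 31, 39, 41, 62, 69, 76, 77, 78, 82, 86, 87, 93, 96, 80, 91]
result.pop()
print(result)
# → [7, 21, 22, 31, 39, 41, 62, 69, 76, 77, 78, 82, 86, 87, 93, 96, 80]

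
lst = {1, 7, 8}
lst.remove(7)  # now {1, 8}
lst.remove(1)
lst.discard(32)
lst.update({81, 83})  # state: {8, 81, 83}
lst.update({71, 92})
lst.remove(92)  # {8, 71, 81, 83}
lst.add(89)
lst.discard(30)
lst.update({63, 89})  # {8, 63, 71, 81, 83, 89}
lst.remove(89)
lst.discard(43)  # {8, 63, 71, 81, 83}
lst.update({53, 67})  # {8, 53, 63, 67, 71, 81, 83}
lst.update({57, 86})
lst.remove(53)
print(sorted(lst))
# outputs [8, 57, 63, 67, 71, 81, 83, 86]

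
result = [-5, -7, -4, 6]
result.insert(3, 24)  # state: [-5, -7, -4, 24, 6]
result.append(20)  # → [-5, -7, -4, 24, 6, 20]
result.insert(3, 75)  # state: [-5, -7, -4, 75, 24, 6, 20]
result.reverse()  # [20, 6, 24, 75, -4, -7, -5]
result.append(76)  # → [20, 6, 24, 75, -4, -7, -5, 76]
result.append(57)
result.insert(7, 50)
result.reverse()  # [57, 76, 50, -5, -7, -4, 75, 24, 6, 20]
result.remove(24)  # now [57, 76, 50, -5, -7, -4, 75, 6, 20]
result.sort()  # [-7, -5, -4, 6, 20, 50, 57, 75, 76]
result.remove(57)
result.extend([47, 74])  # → [-7, -5, -4, 6, 20, 50, 75, 76, 47, 74]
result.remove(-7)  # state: [-5, -4, 6, 20, 50, 75, 76, 47, 74]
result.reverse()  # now [74, 47, 76, 75, 50, 20, 6, -4, -5]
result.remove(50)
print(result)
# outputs [74, 47, 76, 75, 20, 6, -4, -5]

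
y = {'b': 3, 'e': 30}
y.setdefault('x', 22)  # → 22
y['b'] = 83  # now {'b': 83, 'e': 30, 'x': 22}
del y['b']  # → {'e': 30, 'x': 22}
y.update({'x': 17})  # {'e': 30, 'x': 17}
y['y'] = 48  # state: {'e': 30, 'x': 17, 'y': 48}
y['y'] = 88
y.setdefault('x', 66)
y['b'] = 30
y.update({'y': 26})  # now {'e': 30, 'x': 17, 'y': 26, 'b': 30}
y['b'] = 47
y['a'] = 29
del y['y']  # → {'e': 30, 'x': 17, 'b': 47, 'a': 29}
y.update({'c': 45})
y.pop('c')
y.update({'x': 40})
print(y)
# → {'e': 30, 'x': 40, 'b': 47, 'a': 29}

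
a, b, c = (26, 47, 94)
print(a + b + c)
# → 167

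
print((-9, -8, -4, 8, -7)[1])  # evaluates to -8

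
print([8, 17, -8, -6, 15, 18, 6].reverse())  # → None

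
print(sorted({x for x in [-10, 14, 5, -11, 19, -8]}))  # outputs [-11, -10, -8, 5, 14, 19]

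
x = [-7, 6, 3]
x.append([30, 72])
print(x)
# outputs [-7, 6, 3, [30, 72]]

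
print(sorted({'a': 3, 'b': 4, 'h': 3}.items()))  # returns [('a', 3), ('b', 4), ('h', 3)]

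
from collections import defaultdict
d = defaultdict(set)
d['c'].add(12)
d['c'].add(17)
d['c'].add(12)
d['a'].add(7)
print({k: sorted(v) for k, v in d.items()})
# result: {'c': [12, 17], 'a': [7]}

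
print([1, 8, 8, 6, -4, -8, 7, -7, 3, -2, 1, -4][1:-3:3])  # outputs [8, -4, -7]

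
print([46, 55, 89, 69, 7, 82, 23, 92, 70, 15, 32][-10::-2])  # [55]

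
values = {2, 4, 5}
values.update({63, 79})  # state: {2, 4, 5, 63, 79}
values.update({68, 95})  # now {2, 4, 5, 63, 68, 79, 95}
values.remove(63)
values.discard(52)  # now {2, 4, 5, 68, 79, 95}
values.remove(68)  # {2, 4, 5, 79, 95}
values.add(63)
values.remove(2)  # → {4, 5, 63, 79, 95}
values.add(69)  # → {4, 5, 63, 69, 79, 95}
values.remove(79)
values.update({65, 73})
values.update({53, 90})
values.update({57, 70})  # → {4, 5, 53, 57, 63, 65, 69, 70, 73, 90, 95}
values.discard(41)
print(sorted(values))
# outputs [4, 5, 53, 57, 63, 65, 69, 70, 73, 90, 95]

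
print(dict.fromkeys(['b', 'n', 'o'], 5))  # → {'b': 5, 'n': 5, 'o': 5}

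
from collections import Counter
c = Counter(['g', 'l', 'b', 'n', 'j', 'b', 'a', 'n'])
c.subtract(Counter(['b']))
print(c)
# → Counter({'n': 2, 'g': 1, 'l': 1, 'b': 1, 'j': 1, 'a': 1})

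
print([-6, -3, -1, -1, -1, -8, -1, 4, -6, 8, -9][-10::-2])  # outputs [-3]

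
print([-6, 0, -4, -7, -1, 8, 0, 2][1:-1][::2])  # [0, -7, 8]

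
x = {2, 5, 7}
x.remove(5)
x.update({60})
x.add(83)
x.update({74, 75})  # {2, 7, 60, 74, 75, 83}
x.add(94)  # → {2, 7, 60, 74, 75, 83, 94}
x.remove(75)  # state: {2, 7, 60, 74, 83, 94}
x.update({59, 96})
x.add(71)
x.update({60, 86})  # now {2, 7, 59, 60, 71, 74, 83, 86, 94, 96}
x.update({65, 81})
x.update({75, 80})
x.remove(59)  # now {2, 7, 60, 65, 71, 74, 75, 80, 81, 83, 86, 94, 96}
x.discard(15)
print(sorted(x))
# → [2, 7, 60, 65, 71, 74, 75, 80, 81, 83, 86, 94, 96]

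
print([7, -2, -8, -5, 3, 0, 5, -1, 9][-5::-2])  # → [3, -8, 7]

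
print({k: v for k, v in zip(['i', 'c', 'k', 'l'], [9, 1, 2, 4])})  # {'i': 9, 'c': 1, 'k': 2, 'l': 4}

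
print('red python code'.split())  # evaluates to ['red', 'python', 'code']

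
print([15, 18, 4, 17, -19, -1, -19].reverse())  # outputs None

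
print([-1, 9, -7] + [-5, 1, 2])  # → [-1, 9, -7, -5, 1, 2]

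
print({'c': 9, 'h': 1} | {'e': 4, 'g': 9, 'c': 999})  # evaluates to {'c': 999, 'h': 1, 'e': 4, 'g': 9}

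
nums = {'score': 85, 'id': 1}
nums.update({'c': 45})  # {'score': 85, 'id': 1, 'c': 45}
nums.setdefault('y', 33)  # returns 33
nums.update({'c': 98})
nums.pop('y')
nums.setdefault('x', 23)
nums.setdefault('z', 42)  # 42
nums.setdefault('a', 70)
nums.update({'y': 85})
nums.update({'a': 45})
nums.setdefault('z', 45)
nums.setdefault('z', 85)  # 42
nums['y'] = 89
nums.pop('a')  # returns 45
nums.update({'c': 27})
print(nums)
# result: {'score': 85, 'id': 1, 'c': 27, 'x': 23, 'z': 42, 'y': 89}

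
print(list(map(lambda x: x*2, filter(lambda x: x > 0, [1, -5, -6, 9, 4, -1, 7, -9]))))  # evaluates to [2, 18, 8, 14]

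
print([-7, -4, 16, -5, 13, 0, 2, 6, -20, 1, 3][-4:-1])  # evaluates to [6, -20, 1]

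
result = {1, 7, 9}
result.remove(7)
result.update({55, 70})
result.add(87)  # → {1, 9, 55, 70, 87}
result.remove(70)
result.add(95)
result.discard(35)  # {1, 9, 55, 87, 95}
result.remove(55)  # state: {1, 9, 87, 95}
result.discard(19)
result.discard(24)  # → {1, 9, 87, 95}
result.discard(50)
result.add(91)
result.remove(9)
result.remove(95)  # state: {1, 87, 91}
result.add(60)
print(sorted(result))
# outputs [1, 60, 87, 91]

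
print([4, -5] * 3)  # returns [4, -5, 4, -5, 4, -5]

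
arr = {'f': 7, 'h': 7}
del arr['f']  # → {'h': 7}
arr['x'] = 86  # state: {'h': 7, 'x': 86}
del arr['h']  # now {'x': 86}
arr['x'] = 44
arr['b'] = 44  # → {'x': 44, 'b': 44}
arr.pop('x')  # 44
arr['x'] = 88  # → {'b': 44, 'x': 88}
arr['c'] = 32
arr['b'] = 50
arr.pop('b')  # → 50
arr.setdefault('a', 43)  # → 43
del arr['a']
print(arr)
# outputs {'x': 88, 'c': 32}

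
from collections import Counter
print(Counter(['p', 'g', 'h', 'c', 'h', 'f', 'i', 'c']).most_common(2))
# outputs [('h', 2), ('c', 2)]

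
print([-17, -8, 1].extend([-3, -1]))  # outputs None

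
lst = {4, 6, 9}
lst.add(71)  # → {4, 6, 9, 71}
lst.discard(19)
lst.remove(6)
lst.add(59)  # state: {4, 9, 59, 71}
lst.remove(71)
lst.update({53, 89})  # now {4, 9, 53, 59, 89}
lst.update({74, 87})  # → {4, 9, 53, 59, 74, 87, 89}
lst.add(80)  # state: {4, 9, 53, 59, 74, 80, 87, 89}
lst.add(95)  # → {4, 9, 53, 59, 74, 80, 87, 89, 95}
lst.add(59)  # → {4, 9, 53, 59, 74, 80, 87, 89, 95}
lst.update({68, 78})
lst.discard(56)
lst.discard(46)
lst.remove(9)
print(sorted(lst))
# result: [4, 53, 59, 68, 74, 78, 80, 87, 89, 95]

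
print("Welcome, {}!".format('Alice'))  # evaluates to Welcome, Alice!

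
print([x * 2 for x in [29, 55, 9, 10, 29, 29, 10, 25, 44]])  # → [58, 110, 18, 20, 58, 58, 20, 50, 88]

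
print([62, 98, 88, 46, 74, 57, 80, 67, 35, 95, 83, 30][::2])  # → [62, 88, 74, 80, 35, 83]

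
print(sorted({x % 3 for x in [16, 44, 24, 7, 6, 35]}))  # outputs [0, 1, 2]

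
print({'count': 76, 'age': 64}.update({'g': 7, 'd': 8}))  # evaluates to None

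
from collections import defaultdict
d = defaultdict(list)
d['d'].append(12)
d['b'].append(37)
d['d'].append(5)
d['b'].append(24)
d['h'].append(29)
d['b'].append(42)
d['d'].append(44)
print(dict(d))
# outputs {'d': [12, 5, 44], 'b': [37, 24, 42], 'h': [29]}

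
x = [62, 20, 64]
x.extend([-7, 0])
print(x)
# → [62, 20, 64, -7, 0]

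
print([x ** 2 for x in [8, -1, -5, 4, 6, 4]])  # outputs [64, 1, 25, 16, 36, 16]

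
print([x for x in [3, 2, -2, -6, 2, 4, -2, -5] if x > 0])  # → [3, 2, 2, 4]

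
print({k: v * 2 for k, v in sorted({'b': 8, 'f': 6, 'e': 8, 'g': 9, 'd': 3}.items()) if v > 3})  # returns {'b': 16, 'e': 16, 'f': 12, 'g': 18}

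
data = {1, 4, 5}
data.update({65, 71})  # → {1, 4, 5, 65, 71}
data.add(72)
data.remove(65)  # {1, 4, 5, 71, 72}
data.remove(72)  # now {1, 4, 5, 71}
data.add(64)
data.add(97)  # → {1, 4, 5, 64, 71, 97}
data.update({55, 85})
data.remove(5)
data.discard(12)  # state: {1, 4, 55, 64, 71, 85, 97}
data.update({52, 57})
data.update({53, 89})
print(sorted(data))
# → [1, 4, 52, 53, 55, 57, 64, 71, 85, 89, 97]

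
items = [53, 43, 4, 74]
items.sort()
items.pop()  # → 74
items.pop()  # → 53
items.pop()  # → 43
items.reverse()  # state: [4]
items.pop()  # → 4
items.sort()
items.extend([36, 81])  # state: [36, 81]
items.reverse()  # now [81, 36]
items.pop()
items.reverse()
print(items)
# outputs [81]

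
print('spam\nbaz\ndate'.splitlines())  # ['spam', 'baz', 'date']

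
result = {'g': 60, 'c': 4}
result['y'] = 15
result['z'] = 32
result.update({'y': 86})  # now {'g': 60, 'c': 4, 'y': 86, 'z': 32}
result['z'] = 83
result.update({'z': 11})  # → {'g': 60, 'c': 4, 'y': 86, 'z': 11}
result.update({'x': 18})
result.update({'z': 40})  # {'g': 60, 'c': 4, 'y': 86, 'z': 40, 'x': 18}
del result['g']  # {'c': 4, 'y': 86, 'z': 40, 'x': 18}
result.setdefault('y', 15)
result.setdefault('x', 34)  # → 18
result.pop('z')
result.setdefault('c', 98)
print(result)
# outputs {'c': 4, 'y': 86, 'x': 18}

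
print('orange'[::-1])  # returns egnaro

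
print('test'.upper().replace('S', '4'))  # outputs TE4T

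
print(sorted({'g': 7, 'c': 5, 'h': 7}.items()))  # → [('c', 5), ('g', 7), ('h', 7)]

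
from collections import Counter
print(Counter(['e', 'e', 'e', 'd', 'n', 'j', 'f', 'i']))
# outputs Counter({'e': 3, 'd': 1, 'n': 1, 'j': 1, 'f': 1, 'i': 1})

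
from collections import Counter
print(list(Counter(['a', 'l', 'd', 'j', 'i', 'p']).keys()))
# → ['a', 'l', 'd', 'j', 'i', 'p']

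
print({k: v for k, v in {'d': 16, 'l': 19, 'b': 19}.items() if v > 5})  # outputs {'d': 16, 'l': 19, 'b': 19}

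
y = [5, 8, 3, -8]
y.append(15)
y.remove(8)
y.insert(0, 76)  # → [76, 5, 3, -8, 15]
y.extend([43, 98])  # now [76, 5, 3, -8, 15, 43, 98]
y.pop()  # 98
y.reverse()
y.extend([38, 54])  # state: [43, 15, -8, 3, 5, 76, 38, 54]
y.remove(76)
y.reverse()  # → [54, 38, 5, 3, -8, 15, 43]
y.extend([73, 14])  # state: [54, 38, 5, 3, -8, 15, 43, 73, 14]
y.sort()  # [-8, 3, 5, 14, 15, 38, 43, 54, 73]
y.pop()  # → 73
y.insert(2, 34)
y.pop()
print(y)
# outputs [-8, 3, 34, 5, 14, 15, 38, 43]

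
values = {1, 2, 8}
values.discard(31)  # {1, 2, 8}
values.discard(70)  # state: {1, 2, 8}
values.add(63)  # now {1, 2, 8, 63}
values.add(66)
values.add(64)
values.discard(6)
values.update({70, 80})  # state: {1, 2, 8, 63, 64, 66, 70, 80}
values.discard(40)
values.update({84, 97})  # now {1, 2, 8, 63, 64, 66, 70, 80, 84, 97}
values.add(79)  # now {1, 2, 8, 63, 64, 66, 70, 79, 80, 84, 97}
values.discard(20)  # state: {1, 2, 8, 63, 64, 66, 70, 79, 80, 84, 97}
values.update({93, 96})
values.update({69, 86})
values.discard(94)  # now {1, 2, 8, 63, 64, 66, 69, 70, 79, 80, 84, 86, 93, 96, 97}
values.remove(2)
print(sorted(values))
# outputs [1, 8, 63, 64, 66, 69, 70, 79, 80, 84, 86, 93, 96, 97]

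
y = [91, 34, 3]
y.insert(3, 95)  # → [91, 34, 3, 95]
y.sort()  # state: [3, 34, 91, 95]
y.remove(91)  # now [3, 34, 95]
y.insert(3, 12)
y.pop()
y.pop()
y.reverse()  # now [34, 3]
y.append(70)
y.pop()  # 70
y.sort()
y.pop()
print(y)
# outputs [3]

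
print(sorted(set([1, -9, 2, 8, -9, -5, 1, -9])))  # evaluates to [-9, -5, 1, 2, 8]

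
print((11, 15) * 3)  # (11, 15, 11, 15, 11, 15)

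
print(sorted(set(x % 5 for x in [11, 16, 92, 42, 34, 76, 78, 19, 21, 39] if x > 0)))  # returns [1, 2, 3, 4]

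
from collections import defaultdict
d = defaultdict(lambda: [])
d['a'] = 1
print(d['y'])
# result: []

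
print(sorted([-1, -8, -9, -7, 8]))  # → [-9, -8, -7, -1, 8]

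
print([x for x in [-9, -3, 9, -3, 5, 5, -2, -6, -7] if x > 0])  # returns [9, 5, 5]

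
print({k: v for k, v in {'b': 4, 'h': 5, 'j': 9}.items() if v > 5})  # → {'j': 9}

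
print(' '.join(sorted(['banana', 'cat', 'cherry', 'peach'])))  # banana cat cherry peach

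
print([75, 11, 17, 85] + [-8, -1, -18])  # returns [75, 11, 17, 85, -8, -1, -18]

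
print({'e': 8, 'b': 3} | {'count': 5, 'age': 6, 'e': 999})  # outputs {'e': 999, 'b': 3, 'count': 5, 'age': 6}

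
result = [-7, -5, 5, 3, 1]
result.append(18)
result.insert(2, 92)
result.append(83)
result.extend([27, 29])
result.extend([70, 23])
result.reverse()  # [23, 70, 29, 27, 83, 18, 1, 3, 5, 92, -5, -7]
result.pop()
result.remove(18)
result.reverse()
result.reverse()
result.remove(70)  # [23, 29, 27, 83, 1, 3, 5, 92, -5]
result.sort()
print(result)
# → [-5, 1, 3, 5, 23, 27, 29, 83, 92]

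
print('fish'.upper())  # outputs FISH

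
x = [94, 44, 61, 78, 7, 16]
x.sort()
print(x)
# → [7, 16, 44, 61, 78, 94]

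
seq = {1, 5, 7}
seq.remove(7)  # {1, 5}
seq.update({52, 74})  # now {1, 5, 52, 74}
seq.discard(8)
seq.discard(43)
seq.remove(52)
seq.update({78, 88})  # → {1, 5, 74, 78, 88}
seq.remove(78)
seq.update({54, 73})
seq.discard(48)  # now {1, 5, 54, 73, 74, 88}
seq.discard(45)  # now {1, 5, 54, 73, 74, 88}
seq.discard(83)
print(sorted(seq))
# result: [1, 5, 54, 73, 74, 88]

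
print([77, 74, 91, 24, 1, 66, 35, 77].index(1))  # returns 4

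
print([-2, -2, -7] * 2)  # [-2, -2, -7, -2, -2, -7]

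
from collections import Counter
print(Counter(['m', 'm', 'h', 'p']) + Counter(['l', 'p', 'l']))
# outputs Counter({'m': 2, 'p': 2, 'l': 2, 'h': 1})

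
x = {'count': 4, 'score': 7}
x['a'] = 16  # {'count': 4, 'score': 7, 'a': 16}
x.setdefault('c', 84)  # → 84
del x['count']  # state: {'score': 7, 'a': 16, 'c': 84}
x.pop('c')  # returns 84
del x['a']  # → {'score': 7}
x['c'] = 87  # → {'score': 7, 'c': 87}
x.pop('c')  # 87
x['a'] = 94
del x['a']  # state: {'score': 7}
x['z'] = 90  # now {'score': 7, 'z': 90}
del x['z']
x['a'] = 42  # {'score': 7, 'a': 42}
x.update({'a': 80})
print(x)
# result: {'score': 7, 'a': 80}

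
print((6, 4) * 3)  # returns (6, 4, 6, 4, 6, 4)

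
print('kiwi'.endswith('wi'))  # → True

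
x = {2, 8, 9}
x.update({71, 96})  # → {2, 8, 9, 71, 96}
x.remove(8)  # {2, 9, 71, 96}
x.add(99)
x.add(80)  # {2, 9, 71, 80, 96, 99}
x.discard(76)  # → {2, 9, 71, 80, 96, 99}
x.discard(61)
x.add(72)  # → {2, 9, 71, 72, 80, 96, 99}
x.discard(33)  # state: {2, 9, 71, 72, 80, 96, 99}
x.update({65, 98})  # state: {2, 9, 65, 71, 72, 80, 96, 98, 99}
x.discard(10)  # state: {2, 9, 65, 71, 72, 80, 96, 98, 99}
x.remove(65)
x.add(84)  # {2, 9, 71, 72, 80, 84, 96, 98, 99}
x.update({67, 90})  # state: {2, 9, 67, 71, 72, 80, 84, 90, 96, 98, 99}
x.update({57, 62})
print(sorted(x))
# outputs [2, 9, 57, 62, 67, 71, 72, 80, 84, 90, 96, 98, 99]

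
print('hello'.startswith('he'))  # True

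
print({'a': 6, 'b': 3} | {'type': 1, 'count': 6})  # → {'a': 6, 'b': 3, 'type': 1, 'count': 6}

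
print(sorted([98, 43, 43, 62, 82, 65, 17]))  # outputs [17, 43, 43, 62, 65, 82, 98]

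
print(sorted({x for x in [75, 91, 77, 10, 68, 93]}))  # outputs [10, 68, 75, 77, 91, 93]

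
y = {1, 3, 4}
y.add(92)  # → {1, 3, 4, 92}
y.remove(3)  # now {1, 4, 92}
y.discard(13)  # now {1, 4, 92}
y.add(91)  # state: {1, 4, 91, 92}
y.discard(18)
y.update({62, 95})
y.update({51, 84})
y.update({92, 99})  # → {1, 4, 51, 62, 84, 91, 92, 95, 99}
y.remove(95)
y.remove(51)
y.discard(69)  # {1, 4, 62, 84, 91, 92, 99}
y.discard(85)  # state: {1, 4, 62, 84, 91, 92, 99}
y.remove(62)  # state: {1, 4, 84, 91, 92, 99}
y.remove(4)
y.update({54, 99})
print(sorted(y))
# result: [1, 54, 84, 91, 92, 99]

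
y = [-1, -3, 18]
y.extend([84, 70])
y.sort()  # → [-3, -1, 18, 70, 84]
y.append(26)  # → [-3, -1, 18, 70, 84, 26]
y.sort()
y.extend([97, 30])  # [-3, -1, 18, 26, 70, 84, 97, 30]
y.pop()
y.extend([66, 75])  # [-3, -1, 18, 26, 70, 84, 97, 66, 75]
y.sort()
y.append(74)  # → [-3, -1, 18, 26, 66, 70, 75, 84, 97, 74]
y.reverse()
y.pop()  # -3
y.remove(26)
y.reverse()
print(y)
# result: [-1, 18, 66, 70, 75, 84, 97, 74]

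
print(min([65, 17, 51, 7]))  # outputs 7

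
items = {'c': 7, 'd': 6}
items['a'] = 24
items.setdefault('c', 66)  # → 7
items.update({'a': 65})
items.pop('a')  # 65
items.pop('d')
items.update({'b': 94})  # {'c': 7, 'b': 94}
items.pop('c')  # 7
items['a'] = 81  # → {'b': 94, 'a': 81}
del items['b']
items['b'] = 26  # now {'a': 81, 'b': 26}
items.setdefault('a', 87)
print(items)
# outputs {'a': 81, 'b': 26}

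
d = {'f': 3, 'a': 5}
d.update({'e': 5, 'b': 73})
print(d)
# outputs {'f': 3, 'a': 5, 'e': 5, 'b': 73}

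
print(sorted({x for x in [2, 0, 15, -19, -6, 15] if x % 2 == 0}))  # [-6, 0, 2]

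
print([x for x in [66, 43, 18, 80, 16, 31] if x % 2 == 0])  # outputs [66, 18, 80, 16]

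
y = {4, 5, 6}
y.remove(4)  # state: {5, 6}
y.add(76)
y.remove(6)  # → {5, 76}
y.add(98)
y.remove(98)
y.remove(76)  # {5}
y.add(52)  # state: {5, 52}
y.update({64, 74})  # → {5, 52, 64, 74}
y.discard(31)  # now {5, 52, 64, 74}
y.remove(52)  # {5, 64, 74}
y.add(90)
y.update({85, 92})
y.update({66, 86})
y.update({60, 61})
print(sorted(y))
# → [5, 60, 61, 64, 66, 74, 85, 86, 90, 92]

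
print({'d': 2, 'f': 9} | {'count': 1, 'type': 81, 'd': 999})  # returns {'d': 999, 'f': 9, 'count': 1, 'type': 81}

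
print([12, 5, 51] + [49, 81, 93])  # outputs [12, 5, 51, 49, 81, 93]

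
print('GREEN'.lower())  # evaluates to green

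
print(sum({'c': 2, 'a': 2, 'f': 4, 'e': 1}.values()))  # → 9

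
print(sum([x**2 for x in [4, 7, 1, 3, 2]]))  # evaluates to 79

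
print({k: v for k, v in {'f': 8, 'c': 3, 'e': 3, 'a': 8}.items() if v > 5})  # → {'f': 8, 'a': 8}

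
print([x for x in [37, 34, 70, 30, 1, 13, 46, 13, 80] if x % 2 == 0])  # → [34, 70, 30, 46, 80]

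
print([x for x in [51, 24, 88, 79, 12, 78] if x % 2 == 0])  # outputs [24, 88, 12, 78]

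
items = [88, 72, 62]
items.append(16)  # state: [88, 72, 62, 16]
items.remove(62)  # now [88, 72, 16]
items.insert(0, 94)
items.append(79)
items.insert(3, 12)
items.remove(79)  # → [94, 88, 72, 12, 16]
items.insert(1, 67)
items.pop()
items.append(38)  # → [94, 67, 88, 72, 12, 38]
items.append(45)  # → [94, 67, 88, 72, 12, 38, 45]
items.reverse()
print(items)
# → [45, 38, 12, 72, 88, 67, 94]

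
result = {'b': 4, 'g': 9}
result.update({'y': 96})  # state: {'b': 4, 'g': 9, 'y': 96}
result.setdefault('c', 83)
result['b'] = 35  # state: {'b': 35, 'g': 9, 'y': 96, 'c': 83}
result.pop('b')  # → 35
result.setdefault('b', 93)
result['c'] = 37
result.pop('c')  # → 37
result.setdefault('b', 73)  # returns 93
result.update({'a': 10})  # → {'g': 9, 'y': 96, 'b': 93, 'a': 10}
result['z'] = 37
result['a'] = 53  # {'g': 9, 'y': 96, 'b': 93, 'a': 53, 'z': 37}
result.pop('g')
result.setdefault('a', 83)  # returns 53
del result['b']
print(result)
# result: {'y': 96, 'a': 53, 'z': 37}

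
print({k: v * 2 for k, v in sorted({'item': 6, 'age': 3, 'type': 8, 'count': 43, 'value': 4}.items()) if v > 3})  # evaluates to {'count': 86, 'item': 12, 'type': 16, 'value': 8}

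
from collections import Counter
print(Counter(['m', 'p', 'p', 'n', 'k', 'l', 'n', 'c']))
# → Counter({'p': 2, 'n': 2, 'm': 1, 'k': 1, 'l': 1, 'c': 1})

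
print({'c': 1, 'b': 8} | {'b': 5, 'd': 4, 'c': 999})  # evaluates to {'c': 999, 'b': 5, 'd': 4}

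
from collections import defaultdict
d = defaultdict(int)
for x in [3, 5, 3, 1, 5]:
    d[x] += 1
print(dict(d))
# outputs {3: 2, 5: 2, 1: 1}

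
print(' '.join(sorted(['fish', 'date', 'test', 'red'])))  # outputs date fish red test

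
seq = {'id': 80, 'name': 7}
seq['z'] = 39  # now {'id': 80, 'name': 7, 'z': 39}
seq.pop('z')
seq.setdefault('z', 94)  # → 94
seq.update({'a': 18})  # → {'id': 80, 'name': 7, 'z': 94, 'a': 18}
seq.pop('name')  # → 7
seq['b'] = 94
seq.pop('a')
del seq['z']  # {'id': 80, 'b': 94}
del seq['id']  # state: {'b': 94}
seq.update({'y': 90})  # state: {'b': 94, 'y': 90}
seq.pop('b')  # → 94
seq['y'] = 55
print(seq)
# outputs {'y': 55}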